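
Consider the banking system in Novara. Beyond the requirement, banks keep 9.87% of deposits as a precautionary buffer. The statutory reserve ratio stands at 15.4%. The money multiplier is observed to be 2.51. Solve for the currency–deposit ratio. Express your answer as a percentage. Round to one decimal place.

Using m = 2.51. From m = (1 + c)/(c + rr + e), rearranging gives 1 + c = m·(c + rr + e), so c·(1 − m) = m·(rr + e) − 1.
Hence c = [m·(rr + e) − 1]/(1 − m) = [2.51 × (0.154 + 0.0987) − 1] / (1 − 2.51) ≈ 0.242201.

24.2%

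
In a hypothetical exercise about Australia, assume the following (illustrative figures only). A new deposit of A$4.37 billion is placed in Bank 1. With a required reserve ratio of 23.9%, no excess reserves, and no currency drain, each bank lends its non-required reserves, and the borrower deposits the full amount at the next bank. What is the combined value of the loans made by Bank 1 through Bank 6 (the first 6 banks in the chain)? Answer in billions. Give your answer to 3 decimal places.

A$11.212 billion

Bank i lends (1 − rr)^i of the original deposit: Bank 1 lends 4.37·0.7610 ≈ 3.3256, Bank 2 lends 4.37·0.7610² ≈ 2.5308, and so on.
Summing a geometric series: total = 4.37·[0.7610·(1 − 0.7610^6) / (1 − 0.7610)] ≈ 11.2120 billion.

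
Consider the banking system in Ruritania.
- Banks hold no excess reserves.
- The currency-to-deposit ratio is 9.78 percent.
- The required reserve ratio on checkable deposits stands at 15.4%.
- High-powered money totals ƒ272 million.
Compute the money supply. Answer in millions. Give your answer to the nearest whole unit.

The money multiplier is m = (1 + c) / (rr + c) = (1 + 0.0978) / (0.154 + 0.0978) ≈ 4.3598.
So M = m × MB = 4.3598 × 272 = 1185.8656 million.

ƒ1186 million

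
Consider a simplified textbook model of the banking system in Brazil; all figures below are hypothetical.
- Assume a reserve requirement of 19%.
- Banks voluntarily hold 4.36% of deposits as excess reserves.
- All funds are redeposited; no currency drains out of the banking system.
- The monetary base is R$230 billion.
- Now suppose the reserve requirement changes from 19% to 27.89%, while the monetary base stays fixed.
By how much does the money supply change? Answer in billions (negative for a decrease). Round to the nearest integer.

Initially m₁ = 1 / (0.19 + 0.0436) ≈ 4.2808, so M₁ = 4.2808 × 230 = 984.584 billion.
After the change m₂ = 1 / (0.2789 + 0.0436) ≈ 3.1008, so M₂ = 3.1008 × 230 = 713.184 billion.
ΔM = M₂ − M₁ = 713.184 − 984.584 = -271.4 billion.

-271 billion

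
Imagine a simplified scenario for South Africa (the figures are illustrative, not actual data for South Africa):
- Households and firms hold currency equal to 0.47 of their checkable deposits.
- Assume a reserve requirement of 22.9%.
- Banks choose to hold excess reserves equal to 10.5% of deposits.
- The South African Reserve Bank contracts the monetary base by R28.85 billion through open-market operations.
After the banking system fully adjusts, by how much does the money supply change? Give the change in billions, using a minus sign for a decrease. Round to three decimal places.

-52.748 billion

The money multiplier is m = (1 + c) / (rr + e + c) = (1 + 0.47) / (0.229 + 0.105 + 0.47) ≈ 1.828358.
The sale removes 28.85 billion of base, so ΔM = m × ΔMB = 1.828358 × (−28.85) ≈ -52.7481 billion.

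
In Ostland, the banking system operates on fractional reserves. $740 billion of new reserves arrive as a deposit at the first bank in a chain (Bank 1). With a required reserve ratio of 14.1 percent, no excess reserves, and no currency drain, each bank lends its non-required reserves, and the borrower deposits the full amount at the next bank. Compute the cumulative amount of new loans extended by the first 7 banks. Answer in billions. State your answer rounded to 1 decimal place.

Bank i lends (1 − rr)^i of the original deposit: Bank 1 lends 740·0.8590 = 635.6600, Bank 2 lends 740·0.8590² ≈ 546.0319, and so on.
Summing a geometric series: total = 740·[0.8590·(1 − 0.8590^7) / (1 − 0.8590)] ≈ 2952.4121 billion.

$2952.4 billion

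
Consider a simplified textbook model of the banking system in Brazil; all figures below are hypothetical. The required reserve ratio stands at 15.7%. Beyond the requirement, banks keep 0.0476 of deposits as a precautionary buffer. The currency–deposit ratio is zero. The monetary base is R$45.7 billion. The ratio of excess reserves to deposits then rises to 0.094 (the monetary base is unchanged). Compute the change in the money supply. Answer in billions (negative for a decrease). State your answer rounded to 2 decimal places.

Initially m₁ = 1 / (0.157 + 0.0476) ≈ 4.88759, so M₁ = 4.88759 × 45.7 ≈ 223.3629 billion.
After the change m₂ = 1 / (0.157 + 0.094) ≈ 3.98406, so M₂ = 3.98406 × 45.7 ≈ 182.0715 billion.
ΔM = M₂ − M₁ = 182.0715 − 223.3629 = -41.2914 billion.

-41.29 billion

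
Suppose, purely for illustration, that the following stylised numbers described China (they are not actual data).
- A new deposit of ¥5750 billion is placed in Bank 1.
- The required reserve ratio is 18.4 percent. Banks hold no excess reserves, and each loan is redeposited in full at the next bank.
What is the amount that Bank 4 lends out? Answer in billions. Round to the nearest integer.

Each bank lends a fraction (1 − rr) = 0.8160 of the deposit it receives, so Bank 4 receives 5750·0.8160^3 and lends 5750·0.8160^4 ≈ 2549.3442 billion.

¥2549 billion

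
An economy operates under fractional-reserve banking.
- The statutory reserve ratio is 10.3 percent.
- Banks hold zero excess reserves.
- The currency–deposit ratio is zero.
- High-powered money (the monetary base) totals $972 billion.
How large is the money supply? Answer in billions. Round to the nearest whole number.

$9437 billion

With no currency drain or excess reserves, the money multiplier is m = 1/rr = 1/0.103 ≈ 9.7087.
Money supply M = m × MB = 9.7087 × 972 = 9436.8564 billion.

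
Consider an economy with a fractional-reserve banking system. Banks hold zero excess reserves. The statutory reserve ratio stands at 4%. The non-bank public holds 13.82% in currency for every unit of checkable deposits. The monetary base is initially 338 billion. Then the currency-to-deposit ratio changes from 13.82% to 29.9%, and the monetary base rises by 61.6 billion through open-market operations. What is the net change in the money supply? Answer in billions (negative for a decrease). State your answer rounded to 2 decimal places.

Before: m₁ = (1 + 0.1382) / (0.04 + 0.1382) ≈ 6.387205, MB₁ = 338, so M₁ = 6.387205 × 338 ≈ 2158.8753 billion.
After: m₂ = (1 + 0.299) / (0.04 + 0.299) ≈ 3.831858, MB₂ = 338 + 61.6 = 399.6, so M₂ = 3.831858 × 399.6 ≈ 1531.2105 billion.
ΔM = M₂ − M₁ = 1531.2105 − 2158.8753 = -627.6648 billion.

-627.66 billion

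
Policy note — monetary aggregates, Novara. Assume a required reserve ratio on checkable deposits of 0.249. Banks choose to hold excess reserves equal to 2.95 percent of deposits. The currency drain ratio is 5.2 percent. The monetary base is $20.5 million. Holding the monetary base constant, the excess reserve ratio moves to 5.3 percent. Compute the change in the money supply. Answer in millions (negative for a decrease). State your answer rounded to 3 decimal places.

-4.332 million

Initially m₁ = (1 + 0.052) / (0.249 + 0.0295 + 0.052) ≈ 3.183056, so M₁ = 3.183056 × 20.5 ≈ 65.2526 million.
After the change m₂ = (1 + 0.052) / (0.249 + 0.053 + 0.052) ≈ 2.971751, so M₂ = 2.971751 × 20.5 ≈ 60.9209 million.
ΔM = M₂ − M₁ = 60.9209 − 65.2526 = -4.3317 million.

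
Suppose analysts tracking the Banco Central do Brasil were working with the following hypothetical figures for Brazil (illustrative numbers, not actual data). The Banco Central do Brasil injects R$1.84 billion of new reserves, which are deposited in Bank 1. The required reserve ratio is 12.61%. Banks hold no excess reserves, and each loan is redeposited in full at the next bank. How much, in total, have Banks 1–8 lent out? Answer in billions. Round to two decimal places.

Bank i lends (1 − rr)^i of the original deposit: Bank 1 lends 1.84·0.8739 ≈ 1.6080, Bank 2 lends 1.84·0.8739² ≈ 1.4052, and so on.
Summing a geometric series: total = 1.84·[0.8739·(1 − 0.8739^8) / (1 − 0.8739)] ≈ 8.4139 billion.

R$8.41 billion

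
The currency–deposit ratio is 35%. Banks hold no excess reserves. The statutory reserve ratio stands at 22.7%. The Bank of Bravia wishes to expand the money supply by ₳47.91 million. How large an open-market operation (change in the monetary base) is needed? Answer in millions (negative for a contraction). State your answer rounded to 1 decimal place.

₳20.5 million

The money multiplier is m = (1 + c) / (rr + c) = (1 + 0.35) / (0.227 + 0.35) ≈ 2.3397.
ΔMB = ΔM / m = (+47.91) / 2.3397 ≈ 20.477 million.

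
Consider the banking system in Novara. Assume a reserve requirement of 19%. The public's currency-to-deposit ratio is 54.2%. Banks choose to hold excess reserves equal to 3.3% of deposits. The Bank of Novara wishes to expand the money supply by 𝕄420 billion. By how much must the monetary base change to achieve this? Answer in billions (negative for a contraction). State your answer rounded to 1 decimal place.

𝕄208.4 billion

The money multiplier is m = (1 + c) / (rr + e + c) = (1 + 0.542) / (0.19 + 0.033 + 0.542) ≈ 2.01569.
ΔMB = ΔM / m = (+420) / 2.01569 ≈ 208.3654 billion.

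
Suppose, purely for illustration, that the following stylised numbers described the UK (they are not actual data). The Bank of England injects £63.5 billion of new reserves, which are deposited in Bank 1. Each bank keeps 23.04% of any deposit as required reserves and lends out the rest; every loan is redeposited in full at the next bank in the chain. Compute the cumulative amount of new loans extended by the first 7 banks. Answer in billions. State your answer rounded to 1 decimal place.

£178.2 billion

Bank i lends (1 − rr)^i of the original deposit: Bank 1 lends 63.5·0.7696 = 48.8696, Bank 2 lends 63.5·0.7696² ≈ 37.6100, and so on.
Summing a geometric series: total = 63.5·[0.7696·(1 − 0.7696^7) / (1 − 0.7696)] ≈ 178.1911 billion.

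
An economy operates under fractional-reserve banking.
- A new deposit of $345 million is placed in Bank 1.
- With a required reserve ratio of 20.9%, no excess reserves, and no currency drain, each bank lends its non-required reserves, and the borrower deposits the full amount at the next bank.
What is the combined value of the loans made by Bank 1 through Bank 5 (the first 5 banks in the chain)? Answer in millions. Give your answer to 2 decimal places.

Bank i lends (1 − rr)^i of the original deposit: Bank 1 lends 345·0.7910 = 272.8950, Bank 2 lends 345·0.7910² ≈ 215.8599, and so on.
Summing a geometric series: total = 345·[0.7910·(1 − 0.7910^5) / (1 − 0.7910)] ≈ 901.3917 million.

$901.39 million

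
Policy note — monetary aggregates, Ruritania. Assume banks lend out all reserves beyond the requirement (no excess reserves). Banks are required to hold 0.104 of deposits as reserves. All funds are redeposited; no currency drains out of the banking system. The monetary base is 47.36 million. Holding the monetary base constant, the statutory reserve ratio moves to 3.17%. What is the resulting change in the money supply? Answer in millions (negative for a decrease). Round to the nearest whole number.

1039 million

Initially m₁ = 1 / (0.104) ≈ 9.6154, so M₁ = 9.6154 × 47.36 ≈ 455.3853 million.
After the change m₂ = 1 / (0.0317) ≈ 31.5457, so M₂ = 31.5457 × 47.36 ≈ 1494.0044 million.
ΔM = M₂ − M₁ = 1494.0044 − 455.3853 = 1038.6191 million.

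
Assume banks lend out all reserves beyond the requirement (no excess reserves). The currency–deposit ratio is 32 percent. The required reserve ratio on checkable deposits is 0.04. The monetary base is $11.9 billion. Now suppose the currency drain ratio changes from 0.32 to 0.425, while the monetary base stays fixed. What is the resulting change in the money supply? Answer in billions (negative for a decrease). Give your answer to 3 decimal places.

Initially m₁ = (1 + 0.32) / (0.04 + 0.32) ≈ 3.666667, so M₁ = 3.666667 × 11.9 ≈ 43.6333 billion.
After the change m₂ = (1 + 0.425) / (0.04 + 0.425) ≈ 3.064516, so M₂ = 3.064516 × 11.9 ≈ 36.4677 billion.
ΔM = M₂ − M₁ = 36.4677 − 43.6333 = -7.1656 billion.

-7.166 billion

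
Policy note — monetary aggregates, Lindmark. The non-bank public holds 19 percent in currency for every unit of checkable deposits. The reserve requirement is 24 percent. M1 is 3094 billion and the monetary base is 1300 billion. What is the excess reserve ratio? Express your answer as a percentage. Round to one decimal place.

Using m = M/MB = 3094/1300 = 2.380000. Since m = (1 + c)/(c + rr + e), the denominator satisfies c + rr + e = (1 + c)/m = (1 + 0.19) / 2.380000 = 0.500000.
With c = 0.19 and rr = 0.24, the excess reserve ratio is 0.500000 − 0.19 − 0.24 = 0.07.

7.0%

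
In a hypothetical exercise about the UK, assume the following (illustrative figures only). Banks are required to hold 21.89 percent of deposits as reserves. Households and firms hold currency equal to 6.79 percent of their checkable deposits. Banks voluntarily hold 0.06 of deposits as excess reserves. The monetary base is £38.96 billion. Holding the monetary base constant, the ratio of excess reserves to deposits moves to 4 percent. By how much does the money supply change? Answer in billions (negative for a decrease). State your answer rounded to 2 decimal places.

Initially m₁ = (1 + 0.0679) / (0.2189 + 0.06 + 0.0679) ≈ 3.07930, so M₁ = 3.07930 × 38.96 ≈ 119.9695 billion.
After the change m₂ = (1 + 0.0679) / (0.2189 + 0.04 + 0.0679) ≈ 3.26775, so M₂ = 3.26775 × 38.96 ≈ 127.3115 billion.
ΔM = M₂ − M₁ = 127.3115 − 119.9695 = 7.342 billion.

£7.34 billion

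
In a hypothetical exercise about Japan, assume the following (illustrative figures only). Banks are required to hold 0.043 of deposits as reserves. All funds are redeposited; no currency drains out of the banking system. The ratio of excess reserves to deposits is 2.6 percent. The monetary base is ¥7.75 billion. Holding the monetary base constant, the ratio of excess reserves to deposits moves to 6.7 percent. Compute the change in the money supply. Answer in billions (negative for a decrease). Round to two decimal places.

Initially m₁ = 1 / (0.043 + 0.026) ≈ 14.4928, so M₁ = 14.4928 × 7.75 = 112.3192 billion.
After the change m₂ = 1 / (0.043 + 0.067) ≈ 9.0909, so M₂ = 9.0909 × 7.75 ≈ 70.4545 billion.
ΔM = M₂ − M₁ = 70.4545 − 112.3192 = -41.8647 billion.

-41.86 billion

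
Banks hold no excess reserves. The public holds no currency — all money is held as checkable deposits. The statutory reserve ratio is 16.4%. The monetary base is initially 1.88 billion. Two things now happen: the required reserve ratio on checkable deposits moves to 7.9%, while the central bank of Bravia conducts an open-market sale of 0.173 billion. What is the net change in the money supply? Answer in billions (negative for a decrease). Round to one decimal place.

10.1 billion

Before: m₁ = 1 / (0.164) ≈ 6.0976, MB₁ = 1.88, so M₁ = 6.0976 × 1.88 ≈ 11.4635 billion.
After: m₂ = 1 / (0.079) ≈ 12.6582, MB₂ = 1.88 − 0.173 = 1.707, so M₂ = 12.6582 × 1.707 ≈ 21.6075 billion.
ΔM = M₂ − M₁ = 21.6075 − 11.4635 = 10.144 billion.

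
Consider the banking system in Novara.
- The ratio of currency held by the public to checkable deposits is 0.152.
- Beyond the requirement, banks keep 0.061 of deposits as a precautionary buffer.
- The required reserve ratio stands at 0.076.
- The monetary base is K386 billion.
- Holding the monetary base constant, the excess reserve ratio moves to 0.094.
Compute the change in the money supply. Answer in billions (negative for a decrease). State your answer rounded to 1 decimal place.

-157.7 billion

Initially m₁ = (1 + 0.152) / (0.076 + 0.061 + 0.152) ≈ 3.98616, so M₁ = 3.98616 × 386 ≈ 1538.6578 billion.
After the change m₂ = (1 + 0.152) / (0.076 + 0.094 + 0.152) ≈ 3.57764, so M₂ = 3.57764 × 386 ≈ 1380.969 billion.
ΔM = M₂ − M₁ = 1380.969 − 1538.6578 = -157.6888 billion.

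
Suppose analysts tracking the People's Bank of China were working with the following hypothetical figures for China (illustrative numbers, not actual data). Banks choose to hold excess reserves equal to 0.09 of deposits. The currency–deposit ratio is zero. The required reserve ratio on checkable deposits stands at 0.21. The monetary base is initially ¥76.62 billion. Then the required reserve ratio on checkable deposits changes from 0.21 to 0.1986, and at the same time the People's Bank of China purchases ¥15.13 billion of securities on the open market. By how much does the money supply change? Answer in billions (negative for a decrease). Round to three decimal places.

¥62.514 billion

Before: m₁ = 1 / (0.21 + 0.09) ≈ 3.333333, MB₁ = 76.62, so M₁ = 3.333333 × 76.62 ≈ 255.4 billion.
After: m₂ = 1 / (0.1986 + 0.09) ≈ 3.465003, MB₂ = 76.62 + 15.13 = 91.75, so M₂ = 3.465003 × 91.75 ≈ 317.914 billion.
ΔM = M₂ − M₁ = 317.914 − 255.4 = 62.514 billion.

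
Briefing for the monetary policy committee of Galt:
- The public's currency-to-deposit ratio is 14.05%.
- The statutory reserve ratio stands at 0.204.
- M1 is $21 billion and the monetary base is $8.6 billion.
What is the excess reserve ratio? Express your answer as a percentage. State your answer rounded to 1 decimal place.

Using m = M/MB = 21/8.6 ≈ 2.441860. Since m = (1 + c)/(c + rr + e), the denominator satisfies c + rr + e = (1 + c)/m = (1 + 0.1405) / 2.441860 ≈ 0.467062.
With c = 0.1405 and rr = 0.204, the excess reserve ratio is 0.467062 − 0.1405 − 0.204 = 0.122562.

12.3%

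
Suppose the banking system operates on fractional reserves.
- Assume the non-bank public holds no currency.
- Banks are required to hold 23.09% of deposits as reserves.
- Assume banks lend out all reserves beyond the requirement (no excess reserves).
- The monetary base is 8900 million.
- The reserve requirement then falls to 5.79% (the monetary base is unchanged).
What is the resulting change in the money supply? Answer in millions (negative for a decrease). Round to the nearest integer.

115168 million

Initially m₁ = 1 / (0.2309) ≈ 4.33088, so M₁ = 4.33088 × 8900 = 38544.832 million.
After the change m₂ = 1 / (0.0579) ≈ 17.27116, so M₂ = 17.27116 × 8900 = 153713.324 million.
ΔM = M₂ − M₁ = 153713.324 − 38544.832 = 115168.492 million.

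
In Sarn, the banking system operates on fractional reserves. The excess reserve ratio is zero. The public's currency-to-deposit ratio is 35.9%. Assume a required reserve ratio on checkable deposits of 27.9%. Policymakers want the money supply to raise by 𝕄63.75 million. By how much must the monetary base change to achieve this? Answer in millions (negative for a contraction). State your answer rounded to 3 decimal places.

The money multiplier is m = (1 + c) / (rr + c) = (1 + 0.359) / (0.279 + 0.359) ≈ 2.130094.
ΔMB = ΔM / m = (+63.75) / 2.130094 ≈ 29.9283 million.

𝕄29.928 million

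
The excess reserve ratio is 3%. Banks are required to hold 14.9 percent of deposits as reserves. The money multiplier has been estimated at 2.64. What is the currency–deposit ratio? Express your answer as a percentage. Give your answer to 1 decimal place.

32.2%

Using m = 2.64. From m = (1 + c)/(c + rr + e), rearranging gives 1 + c = m·(c + rr + e), so c·(1 − m) = m·(rr + e) − 1.
Hence c = [m·(rr + e) − 1]/(1 − m) = [2.64 × (0.149 + 0.03) − 1] / (1 − 2.64) ≈ 0.321610.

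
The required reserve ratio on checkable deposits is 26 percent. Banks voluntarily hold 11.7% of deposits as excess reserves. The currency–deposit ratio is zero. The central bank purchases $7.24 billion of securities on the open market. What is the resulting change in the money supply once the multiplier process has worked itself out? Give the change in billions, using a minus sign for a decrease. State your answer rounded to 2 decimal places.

The money multiplier is m = 1 / (rr + e) = 1 / (0.26 + 0.117) ≈ 2.6525.
The purchase adds 7.24 billion of base, so ΔM = m × ΔMB = 2.6525 × (+7.24) = 19.2041 billion.

$19.20 billion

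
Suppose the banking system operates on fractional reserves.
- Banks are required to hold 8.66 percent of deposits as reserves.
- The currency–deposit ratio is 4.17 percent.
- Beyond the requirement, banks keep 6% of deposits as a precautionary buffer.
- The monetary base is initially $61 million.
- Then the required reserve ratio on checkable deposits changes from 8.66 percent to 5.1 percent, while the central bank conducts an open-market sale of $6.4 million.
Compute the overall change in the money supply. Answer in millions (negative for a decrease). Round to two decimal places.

$35.01 million

Before: m₁ = (1 + 0.0417) / (0.0866 + 0.06 + 0.0417) ≈ 5.53213, MB₁ = 61, so M₁ = 5.53213 × 61 ≈ 337.4599 million.
After: m₂ = (1 + 0.0417) / (0.051 + 0.06 + 0.0417) ≈ 6.82187, MB₂ = 61 − 6.4 = 54.6, so M₂ = 6.82187 × 54.6 ≈ 372.4741 million.
ΔM = M₂ − M₁ = 372.4741 − 337.4599 = 35.0142 million.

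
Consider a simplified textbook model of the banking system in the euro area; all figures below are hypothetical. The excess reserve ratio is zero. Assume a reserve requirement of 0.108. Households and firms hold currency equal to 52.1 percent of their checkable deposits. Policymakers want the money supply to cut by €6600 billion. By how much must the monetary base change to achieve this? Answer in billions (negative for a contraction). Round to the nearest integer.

The money multiplier is m = (1 + c) / (rr + c) = (1 + 0.521) / (0.108 + 0.521) ≈ 2.41812.
ΔMB = ΔM / m = (−6600) / 2.41812 ≈ -2729.3931 billion.

-2729 billion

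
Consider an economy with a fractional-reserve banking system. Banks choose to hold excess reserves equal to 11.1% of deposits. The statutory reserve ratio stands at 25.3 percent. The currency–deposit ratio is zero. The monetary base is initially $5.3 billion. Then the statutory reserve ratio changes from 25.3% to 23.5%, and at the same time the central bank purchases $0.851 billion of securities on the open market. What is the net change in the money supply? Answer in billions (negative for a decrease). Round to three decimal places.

$3.217 billion

Before: m₁ = 1 / (0.253 + 0.111) ≈ 2.74725, MB₁ = 5.3, so M₁ = 2.74725 × 5.3 ≈ 14.5604 billion.
After: m₂ = 1 / (0.235 + 0.111) ≈ 2.89017, MB₂ = 5.3 + 0.851 = 6.151, so M₂ = 2.89017 × 6.151 ≈ 17.7774 billion.
ΔM = M₂ − M₁ = 17.7774 − 14.5604 = 3.217 billion.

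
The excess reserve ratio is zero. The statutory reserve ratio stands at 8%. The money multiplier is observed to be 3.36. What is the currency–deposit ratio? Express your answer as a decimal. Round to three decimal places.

Using m = 3.36. From m = (1 + c)/(c + rr + e), rearranging gives 1 + c = m·(c + rr + e), so c·(1 − m) = m·(rr + e) − 1.
Hence c = [m·(rr + e) − 1]/(1 − m) = [3.36 × (0.08 + 0) − 1] / (1 − 3.36) ≈ 0.309831.

0.310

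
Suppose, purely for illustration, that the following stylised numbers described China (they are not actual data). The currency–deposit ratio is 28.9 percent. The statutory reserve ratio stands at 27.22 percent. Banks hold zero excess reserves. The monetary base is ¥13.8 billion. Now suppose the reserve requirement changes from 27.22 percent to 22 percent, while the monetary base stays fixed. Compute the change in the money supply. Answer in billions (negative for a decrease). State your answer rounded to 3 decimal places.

Initially m₁ = (1 + 0.289) / (0.2722 + 0.289) ≈ 2.296864, so M₁ = 2.296864 × 13.8 ≈ 31.6967 billion.
After the change m₂ = (1 + 0.289) / (0.22 + 0.289) ≈ 2.532417, so M₂ = 2.532417 × 13.8 ≈ 34.9474 billion.
ΔM = M₂ − M₁ = 34.9474 − 31.6967 = 3.2507 billion.

¥3.251 billion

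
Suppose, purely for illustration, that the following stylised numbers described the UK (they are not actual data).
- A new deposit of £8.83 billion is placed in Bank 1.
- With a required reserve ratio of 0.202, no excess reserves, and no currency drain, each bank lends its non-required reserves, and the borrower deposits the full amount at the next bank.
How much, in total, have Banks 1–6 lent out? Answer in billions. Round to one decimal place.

£25.9 billion

Bank i lends (1 − rr)^i of the original deposit: Bank 1 lends 8.83·0.7980 ≈ 7.0463, Bank 2 lends 8.83·0.7980² ≈ 5.6230, and so on.
Summing a geometric series: total = 8.83·[0.7980·(1 − 0.7980^6) / (1 − 0.7980)] ≈ 25.8748 billion.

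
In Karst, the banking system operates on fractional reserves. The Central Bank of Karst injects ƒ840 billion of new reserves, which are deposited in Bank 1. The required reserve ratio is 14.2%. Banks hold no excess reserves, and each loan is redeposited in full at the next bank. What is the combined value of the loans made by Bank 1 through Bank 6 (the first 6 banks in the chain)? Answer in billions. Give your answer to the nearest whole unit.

ƒ3051 billion

Bank i lends (1 − rr)^i of the original deposit: Bank 1 lends 840·0.8580 = 720.7200, Bank 2 lends 840·0.8580² ≈ 618.3778, and so on.
Summing a geometric series: total = 840·[0.8580·(1 − 0.8580^6) / (1 − 0.8580)] ≈ 3050.6005 billion.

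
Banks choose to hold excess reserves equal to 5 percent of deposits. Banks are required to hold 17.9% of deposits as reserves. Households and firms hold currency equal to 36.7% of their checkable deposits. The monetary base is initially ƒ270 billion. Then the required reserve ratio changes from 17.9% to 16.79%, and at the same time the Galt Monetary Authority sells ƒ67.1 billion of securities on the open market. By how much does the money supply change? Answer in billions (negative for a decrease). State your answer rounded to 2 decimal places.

-145.07 billion

Before: m₁ = (1 + 0.367) / (0.179 + 0.05 + 0.367) ≈ 2.293624, MB₁ = 270, so M₁ = 2.293624 × 270 ≈ 619.2785 billion.
After: m₂ = (1 + 0.367) / (0.1679 + 0.05 + 0.367) ≈ 2.337152, MB₂ = 270 − 67.1 = 202.9, so M₂ = 2.337152 × 202.9 ≈ 474.2081 billion.
ΔM = M₂ − M₁ = 474.2081 − 619.2785 = -145.0704 billion.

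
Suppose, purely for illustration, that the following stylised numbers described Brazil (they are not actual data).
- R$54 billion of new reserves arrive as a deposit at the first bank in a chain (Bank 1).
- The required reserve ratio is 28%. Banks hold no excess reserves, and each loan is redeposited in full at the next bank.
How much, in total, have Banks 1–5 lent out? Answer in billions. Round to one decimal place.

R$112.0 billion

Bank i lends (1 − rr)^i of the original deposit: Bank 1 lends 54·0.7200 = 38.8800, Bank 2 lends 54·0.7200² = 27.9936, and so on.
Summing a geometric series: total = 54·[0.7200·(1 − 0.7200^5) / (1 − 0.7200)] ≈ 111.9894 billion.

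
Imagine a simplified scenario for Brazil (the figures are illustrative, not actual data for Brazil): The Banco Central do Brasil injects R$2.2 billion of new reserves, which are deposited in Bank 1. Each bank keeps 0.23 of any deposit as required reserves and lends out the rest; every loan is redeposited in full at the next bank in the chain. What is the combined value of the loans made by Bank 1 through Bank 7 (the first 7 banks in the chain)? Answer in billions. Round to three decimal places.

R$6.183 billion

Bank i lends (1 − rr)^i of the original deposit: Bank 1 lends 2.2·0.7700 = 1.6940, Bank 2 lends 2.2·0.7700² ≈ 1.3044, and so on.
Summing a geometric series: total = 2.2·[0.7700·(1 − 0.7700^7) / (1 − 0.7700)] ≈ 6.1832 billion.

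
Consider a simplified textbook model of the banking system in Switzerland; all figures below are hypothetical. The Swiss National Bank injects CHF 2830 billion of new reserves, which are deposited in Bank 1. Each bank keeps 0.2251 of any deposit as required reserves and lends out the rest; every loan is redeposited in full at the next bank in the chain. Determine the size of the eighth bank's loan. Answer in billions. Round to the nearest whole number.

CHF 368 billion

Each bank lends a fraction (1 − rr) = 0.7749 of the deposit it receives, so Bank 8 receives 2830·0.7749^7 and lends 2830·0.7749^8 ≈ 367.9186 billion.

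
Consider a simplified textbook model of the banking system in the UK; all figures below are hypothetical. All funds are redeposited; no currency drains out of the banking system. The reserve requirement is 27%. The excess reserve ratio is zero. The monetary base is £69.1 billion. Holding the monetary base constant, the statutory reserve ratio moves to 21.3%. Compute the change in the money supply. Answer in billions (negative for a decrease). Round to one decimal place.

Initially m₁ = 1 / (0.27) ≈ 3.7037, so M₁ = 3.7037 × 69.1 ≈ 255.9257 billion.
After the change m₂ = 1 / (0.213) ≈ 4.6948, so M₂ = 4.6948 × 69.1 ≈ 324.4107 billion.
ΔM = M₂ − M₁ = 324.4107 − 255.9257 = 68.485 billion.

£68.5 billion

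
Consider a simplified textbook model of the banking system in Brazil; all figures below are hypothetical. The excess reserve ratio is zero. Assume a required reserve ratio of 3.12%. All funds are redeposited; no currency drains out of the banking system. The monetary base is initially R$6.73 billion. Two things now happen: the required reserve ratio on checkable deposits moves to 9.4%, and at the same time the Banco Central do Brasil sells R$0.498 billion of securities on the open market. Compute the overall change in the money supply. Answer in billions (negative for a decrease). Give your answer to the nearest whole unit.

-149 billion

Before: m₁ = 1 / (0.0312) ≈ 32.0513, MB₁ = 6.73, so M₁ = 32.0513 × 6.73 ≈ 215.7052 billion.
After: m₂ = 1 / (0.094) ≈ 10.6383, MB₂ = 6.73 − 0.498 = 6.232, so M₂ = 10.6383 × 6.232 ≈ 66.2979 billion.
ΔM = M₂ − M₁ = 66.2979 − 215.7052 = -149.4073 billion.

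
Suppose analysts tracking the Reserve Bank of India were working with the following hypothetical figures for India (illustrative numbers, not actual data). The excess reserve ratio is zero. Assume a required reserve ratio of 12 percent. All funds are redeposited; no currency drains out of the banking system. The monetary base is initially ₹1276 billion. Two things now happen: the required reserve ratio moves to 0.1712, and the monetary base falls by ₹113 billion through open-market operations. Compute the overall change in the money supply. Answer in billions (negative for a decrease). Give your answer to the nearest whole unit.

Before: m₁ = 1 / (0.12) ≈ 8.33333, MB₁ = 1276, so M₁ = 8.33333 × 1276 ≈ 10633.3291 billion.
After: m₂ = 1 / (0.1712) ≈ 5.84112, MB₂ = 1276 − 113 = 1163, so M₂ = 5.84112 × 1163 ≈ 6793.2226 billion.
ΔM = M₂ − M₁ = 6793.2226 − 10633.3291 = -3840.1065 billion.

-3840 billion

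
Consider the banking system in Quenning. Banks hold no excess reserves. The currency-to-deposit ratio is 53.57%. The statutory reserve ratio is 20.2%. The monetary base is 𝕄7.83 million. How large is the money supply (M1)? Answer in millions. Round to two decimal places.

The money multiplier is m = (1 + c) / (rr + c) = (1 + 0.5357) / (0.202 + 0.5357) ≈ 2.0817.
So M = m × MB = 2.0817 × 7.83 ≈ 16.2997 million.

𝕄16.30 million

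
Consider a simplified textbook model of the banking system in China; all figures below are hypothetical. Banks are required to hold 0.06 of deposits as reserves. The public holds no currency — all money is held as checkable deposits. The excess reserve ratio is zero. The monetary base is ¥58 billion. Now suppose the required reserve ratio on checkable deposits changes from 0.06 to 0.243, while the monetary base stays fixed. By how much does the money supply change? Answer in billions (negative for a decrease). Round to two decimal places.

-727.98 billion

Initially m₁ = 1 / (0.06) ≈ 16.66667, so M₁ = 16.66667 × 58 ≈ 966.6669 billion.
After the change m₂ = 1 / (0.243) ≈ 4.11523, so M₂ = 4.11523 × 58 ≈ 238.6833 billion.
ΔM = M₂ − M₁ = 238.6833 − 966.6669 = -727.9836 billion.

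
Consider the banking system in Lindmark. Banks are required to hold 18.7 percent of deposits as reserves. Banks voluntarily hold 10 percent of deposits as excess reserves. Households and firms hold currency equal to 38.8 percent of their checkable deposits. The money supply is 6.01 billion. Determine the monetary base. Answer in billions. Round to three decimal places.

The money multiplier is m = (1 + c) / (rr + e + c) = (1 + 0.388) / (0.187 + 0.1 + 0.388) ≈ 2.05630.
MB = M / m = 6.01 / 2.05630 ≈ 2.9227 billion.

2.923 billion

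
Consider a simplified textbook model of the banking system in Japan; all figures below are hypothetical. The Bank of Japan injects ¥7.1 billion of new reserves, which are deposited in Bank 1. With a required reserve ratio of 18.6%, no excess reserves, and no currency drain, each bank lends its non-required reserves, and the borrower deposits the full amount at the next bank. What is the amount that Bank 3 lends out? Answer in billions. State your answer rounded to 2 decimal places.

Each bank lends a fraction (1 − rr) = 0.8140 of the deposit it receives, so Bank 3 receives 7.1·0.8140^2 and lends 7.1·0.8140^3 ≈ 3.8294 billion.

¥3.83 billion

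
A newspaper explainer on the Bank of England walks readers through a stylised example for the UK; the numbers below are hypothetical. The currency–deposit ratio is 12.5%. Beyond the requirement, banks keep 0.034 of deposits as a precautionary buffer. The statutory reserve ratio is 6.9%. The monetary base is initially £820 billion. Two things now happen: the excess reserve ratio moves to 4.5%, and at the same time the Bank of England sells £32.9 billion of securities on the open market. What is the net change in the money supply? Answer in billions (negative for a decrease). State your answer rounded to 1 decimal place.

-341.1 billion

Before: m₁ = (1 + 0.125) / (0.069 + 0.034 + 0.125) ≈ 4.93421, MB₁ = 820, so M₁ = 4.93421 × 820 = 4046.0522 billion.
After: m₂ = (1 + 0.125) / (0.069 + 0.045 + 0.125) ≈ 4.70711, MB₂ = 820 − 32.9 = 787.1, so M₂ = 4.70711 × 787.1 ≈ 3704.9663 billion.
ΔM = M₂ − M₁ = 3704.9663 − 4046.0522 = -341.0859 billion.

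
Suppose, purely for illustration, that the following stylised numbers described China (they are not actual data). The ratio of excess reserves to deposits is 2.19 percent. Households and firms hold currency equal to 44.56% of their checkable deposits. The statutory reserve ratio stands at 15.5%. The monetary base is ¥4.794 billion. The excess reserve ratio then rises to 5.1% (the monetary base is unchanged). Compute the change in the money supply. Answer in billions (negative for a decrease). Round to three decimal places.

Initially m₁ = (1 + 0.4456) / (0.155 + 0.0219 + 0.4456) ≈ 2.32225, so M₁ = 2.32225 × 4.794 ≈ 11.1329 billion.
After the change m₂ = (1 + 0.4456) / (0.155 + 0.051 + 0.4456) ≈ 2.21854, so M₂ = 2.21854 × 4.794 ≈ 10.6357 billion.
ΔM = M₂ − M₁ = 10.6357 − 11.1329 = -0.4972 billion.

-0.497 billion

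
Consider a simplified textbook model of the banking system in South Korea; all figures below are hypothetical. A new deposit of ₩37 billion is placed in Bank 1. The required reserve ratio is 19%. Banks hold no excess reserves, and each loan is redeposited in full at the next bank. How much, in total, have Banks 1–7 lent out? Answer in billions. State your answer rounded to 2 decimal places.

₩121.65 billion

Bank i lends (1 − rr)^i of the original deposit: Bank 1 lends 37·0.8100 = 29.9700, Bank 2 lends 37·0.8100² = 24.2757, and so on.
Summing a geometric series: total = 37·[0.8100·(1 − 0.8100^7) / (1 − 0.8100)] ≈ 121.6517 billion.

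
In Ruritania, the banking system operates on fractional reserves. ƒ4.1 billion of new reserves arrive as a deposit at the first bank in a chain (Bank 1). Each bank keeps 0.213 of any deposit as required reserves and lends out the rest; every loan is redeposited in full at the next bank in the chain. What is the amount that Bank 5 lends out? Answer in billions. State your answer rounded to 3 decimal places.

Each bank lends a fraction (1 − rr) = 0.7870 of the deposit it receives, so Bank 5 receives 4.1·0.7870^4 and lends 4.1·0.7870^5 ≈ 1.2378 billion.

ƒ1.238 billion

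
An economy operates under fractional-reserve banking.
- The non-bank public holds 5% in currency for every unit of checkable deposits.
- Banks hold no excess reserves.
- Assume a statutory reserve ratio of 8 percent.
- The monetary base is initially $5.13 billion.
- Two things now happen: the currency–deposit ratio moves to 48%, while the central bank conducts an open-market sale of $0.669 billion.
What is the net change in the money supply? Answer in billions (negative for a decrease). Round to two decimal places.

-29.64 billion

Before: m₁ = (1 + 0.05) / (0.08 + 0.05) ≈ 8.0769, MB₁ = 5.13, so M₁ = 8.0769 × 5.13 ≈ 41.4345 billion.
After: m₂ = (1 + 0.48) / (0.08 + 0.48) ≈ 2.6429, MB₂ = 5.13 − 0.669 = 4.461, so M₂ = 2.6429 × 4.461 ≈ 11.79 billion.
ΔM = M₂ − M₁ = 11.79 − 41.4345 = -29.6445 billion.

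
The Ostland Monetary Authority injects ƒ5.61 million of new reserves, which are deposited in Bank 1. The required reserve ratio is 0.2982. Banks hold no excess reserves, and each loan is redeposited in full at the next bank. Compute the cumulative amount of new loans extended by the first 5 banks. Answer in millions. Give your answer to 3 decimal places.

Bank i lends (1 − rr)^i of the original deposit: Bank 1 lends 5.61·0.7018 ≈ 3.9371, Bank 2 lends 5.61·0.7018² ≈ 2.7631, and so on.
Summing a geometric series: total = 5.61·[0.7018·(1 − 0.7018^5) / (1 − 0.7018)] ≈ 10.9552 million.

ƒ10.955 million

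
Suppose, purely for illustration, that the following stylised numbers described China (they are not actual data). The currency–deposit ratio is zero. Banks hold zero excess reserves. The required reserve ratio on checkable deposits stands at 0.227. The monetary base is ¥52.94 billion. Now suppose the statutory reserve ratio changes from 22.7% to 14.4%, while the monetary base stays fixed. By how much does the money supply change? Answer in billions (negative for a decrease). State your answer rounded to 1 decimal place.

Initially m₁ = 1 / (0.227) ≈ 4.4053, so M₁ = 4.4053 × 52.94 ≈ 233.2166 billion.
After the change m₂ = 1 / (0.144) ≈ 6.9444, so M₂ = 6.9444 × 52.94 ≈ 367.6365 billion.
ΔM = M₂ − M₁ = 367.6365 − 233.2166 = 134.4199 billion.

¥134.4 billion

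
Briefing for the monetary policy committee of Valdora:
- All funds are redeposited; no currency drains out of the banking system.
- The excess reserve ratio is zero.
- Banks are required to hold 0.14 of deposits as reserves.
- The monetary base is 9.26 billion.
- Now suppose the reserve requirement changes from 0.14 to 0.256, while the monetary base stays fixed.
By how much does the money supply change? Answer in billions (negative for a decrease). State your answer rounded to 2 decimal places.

-29.97 billion

Initially m₁ = 1 / (0.14) ≈ 7.1429, so M₁ = 7.1429 × 9.26 ≈ 66.1433 billion.
After the change m₂ = 1 / (0.256) ≈ 3.9062, so M₂ = 3.9062 × 9.26 ≈ 36.1714 billion.
ΔM = M₂ − M₁ = 36.1714 − 66.1433 = -29.9719 billion.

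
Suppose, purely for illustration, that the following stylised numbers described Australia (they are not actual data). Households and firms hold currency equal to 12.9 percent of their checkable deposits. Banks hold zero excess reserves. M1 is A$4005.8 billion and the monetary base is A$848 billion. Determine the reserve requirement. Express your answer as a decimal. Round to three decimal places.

0.110

Using m = M/MB = 4005.8/848 ≈ 4.723821. Since m = (1 + c)/(c + rr + e), the denominator satisfies c + rr + e = (1 + c)/m = (1 + 0.129) / 4.723821 ≈ 0.239001.
With c = 0.129 and e = 0, the reserve requirement is 0.239001 − 0.129 − 0 = 0.110001.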